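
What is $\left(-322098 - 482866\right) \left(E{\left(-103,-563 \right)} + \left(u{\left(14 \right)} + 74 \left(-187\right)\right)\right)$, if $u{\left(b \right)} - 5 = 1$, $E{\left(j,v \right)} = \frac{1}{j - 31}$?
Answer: $\frac{745995959698}{67} \approx 1.1134 \cdot 10^{10}$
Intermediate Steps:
$E{\left(j,v \right)} = \frac{1}{-31 + j}$
$u{\left(b \right)} = 6$ ($u{\left(b \right)} = 5 + 1 = 6$)
$\left(-322098 - 482866\right) \left(E{\left(-103,-563 \right)} + \left(u{\left(14 \right)} + 74 \left(-187\right)\right)\right) = \left(-322098 - 482866\right) \left(\frac{1}{-31 - 103} + \left(6 + 74 \left(-187\right)\right)\right) = - 804964 \left(\frac{1}{-134} + \left(6 - 13838\right)\right) = - 804964 \left(- \frac{1}{134} - 13832\right) = \left(-804964\right) \left(- \frac{1853489}{134}\right) = \frac{745995959698}{67}$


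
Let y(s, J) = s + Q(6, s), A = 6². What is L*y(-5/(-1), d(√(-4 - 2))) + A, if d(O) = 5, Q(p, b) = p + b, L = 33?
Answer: 564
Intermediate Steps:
Q(p, b) = b + p
A = 36
y(s, J) = 6 + 2*s (y(s, J) = s + (s + 6) = s + (6 + s) = 6 + 2*s)
L*y(-5/(-1), d(√(-4 - 2))) + A = 33*(6 + 2*(-5/(-1))) + 36 = 33*(6 + 2*(-5*(-1))) + 36 = 33*(6 + 2*5) + 36 = 33*(6 + 10) + 36 = 33*16 + 36 = 528 + 36 = 564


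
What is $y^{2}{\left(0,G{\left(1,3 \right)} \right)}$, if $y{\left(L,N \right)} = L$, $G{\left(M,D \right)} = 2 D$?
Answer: $0$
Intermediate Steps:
$y^{2}{\left(0,G{\left(1,3 \right)} \right)} = 0^{2} = 0$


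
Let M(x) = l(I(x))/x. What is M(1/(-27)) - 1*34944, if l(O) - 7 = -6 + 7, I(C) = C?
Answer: -35160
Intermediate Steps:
l(O) = 8 (l(O) = 7 + (-6 + 7) = 7 + 1 = 8)
M(x) = 8/x
M(1/(-27)) - 1*34944 = 8/(1/(-27)) - 1*34944 = 8/(-1/27) - 34944 = 8*(-27) - 34944 = -216 - 34944 = -35160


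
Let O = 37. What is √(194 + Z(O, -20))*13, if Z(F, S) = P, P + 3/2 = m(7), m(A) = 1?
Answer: 39*√86/2 ≈ 180.84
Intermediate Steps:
P = -½ (P = -3/2 + 1 = -½ ≈ -0.50000)
Z(F, S) = -½
√(194 + Z(O, -20))*13 = √(194 - ½)*13 = √(387/2)*13 = (3*√86/2)*13 = 39*√86/2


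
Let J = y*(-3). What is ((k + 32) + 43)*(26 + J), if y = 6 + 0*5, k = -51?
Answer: 192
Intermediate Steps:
y = 6 (y = 6 + 0 = 6)
J = -18 (J = 6*(-3) = -18)
((k + 32) + 43)*(26 + J) = ((-51 + 32) + 43)*(26 - 18) = (-19 + 43)*8 = 24*8 = 192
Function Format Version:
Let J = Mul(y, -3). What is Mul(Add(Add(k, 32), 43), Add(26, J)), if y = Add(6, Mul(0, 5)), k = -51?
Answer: 192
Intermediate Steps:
y = 6 (y = Add(6, 0) = 6)
J = -18 (J = Mul(6, -3) = -18)
Mul(Add(Add(k, 32), 43), Add(26, J)) = Mul(Add(Add(-51, 32), 43), Add(26, -18)) = Mul(Add(-19, 43), 8) = Mul(24, 8) = 192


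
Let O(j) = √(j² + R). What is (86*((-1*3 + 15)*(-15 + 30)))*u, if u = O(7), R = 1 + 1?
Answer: 15480*√51 ≈ 1.1055e+5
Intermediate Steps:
R = 2
O(j) = √(2 + j²) (O(j) = √(j² + 2) = √(2 + j²))
u = √51 (u = √(2 + 7²) = √(2 + 49) = √51 ≈ 7.1414)
(86*((-1*3 + 15)*(-15 + 30)))*u = (86*((-1*3 + 15)*(-15 + 30)))*√51 = (86*((-3 + 15)*15))*√51 = (86*(12*15))*√51 = (86*180)*√51 = 15480*√51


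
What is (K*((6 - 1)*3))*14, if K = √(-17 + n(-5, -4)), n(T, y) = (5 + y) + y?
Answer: 420*I*√5 ≈ 939.15*I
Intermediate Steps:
n(T, y) = 5 + 2*y
K = 2*I*√5 (K = √(-17 + (5 + 2*(-4))) = √(-17 + (5 - 8)) = √(-17 - 3) = √(-20) = 2*I*√5 ≈ 4.4721*I)
(K*((6 - 1)*3))*14 = ((2*I*√5)*((6 - 1)*3))*14 = ((2*I*√5)*(5*3))*14 = ((2*I*√5)*15)*14 = (30*I*√5)*14 = 420*I*√5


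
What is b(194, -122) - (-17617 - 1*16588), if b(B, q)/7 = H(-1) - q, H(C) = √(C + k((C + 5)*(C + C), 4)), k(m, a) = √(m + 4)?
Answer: 35059 + 7*√(-1 + 2*I) ≈ 35065.0 + 8.9041*I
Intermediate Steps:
k(m, a) = √(4 + m)
H(C) = √(C + √(4 + 2*C*(5 + C))) (H(C) = √(C + √(4 + (C + 5)*(C + C))) = √(C + √(4 + (5 + C)*(2*C))) = √(C + √(4 + 2*C*(5 + C))))
b(B, q) = -7*q + 7*√(-1 + 2*I) (b(B, q) = 7*(√(-1 + √2*√(2 - (5 - 1))) - q) = 7*(√(-1 + √2*√(2 - 1*4)) - q) = 7*(√(-1 + √2*√(2 - 4)) - q) = 7*(√(-1 + √2*√(-2)) - q) = 7*(√(-1 + √2*(I*√2)) - q) = 7*(√(-1 + 2*I) - q) = -7*q + 7*√(-1 + 2*I))
b(194, -122) - (-17617 - 1*16588) = (-7*(-122) + 7*√(-1 + 2*I)) - (-17617 - 1*16588) = (854 + 7*√(-1 + 2*I)) - (-17617 - 16588) = (854 + 7*√(-1 + 2*I)) - 1*(-34205) = (854 + 7*√(-1 + 2*I)) + 34205 = 35059 + 7*√(-1 + 2*I)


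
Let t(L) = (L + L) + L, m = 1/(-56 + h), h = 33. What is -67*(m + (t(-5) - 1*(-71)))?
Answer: -86229/23 ≈ -3749.1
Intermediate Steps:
m = -1/23 (m = 1/(-56 + 33) = 1/(-23) = -1/23 ≈ -0.043478)
t(L) = 3*L (t(L) = 2*L + L = 3*L)
-67*(m + (t(-5) - 1*(-71))) = -67*(-1/23 + (3*(-5) - 1*(-71))) = -67*(-1/23 + (-15 + 71)) = -67*(-1/23 + 56) = -67*1287/23 = -86229/23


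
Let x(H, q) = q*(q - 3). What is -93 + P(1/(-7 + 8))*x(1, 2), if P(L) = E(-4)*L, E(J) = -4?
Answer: -85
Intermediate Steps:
P(L) = -4*L
x(H, q) = q*(-3 + q)
-93 + P(1/(-7 + 8))*x(1, 2) = -93 + (-4/(-7 + 8))*(2*(-3 + 2)) = -93 + (-4/1)*(2*(-1)) = -93 - 4*1*(-2) = -93 - 4*(-2) = -93 + 8 = -85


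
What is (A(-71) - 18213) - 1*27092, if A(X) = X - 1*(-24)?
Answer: -45352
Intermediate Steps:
A(X) = 24 + X (A(X) = X + 24 = 24 + X)
(A(-71) - 18213) - 1*27092 = ((24 - 71) - 18213) - 1*27092 = (-47 - 18213) - 27092 = -18260 - 27092 = -45352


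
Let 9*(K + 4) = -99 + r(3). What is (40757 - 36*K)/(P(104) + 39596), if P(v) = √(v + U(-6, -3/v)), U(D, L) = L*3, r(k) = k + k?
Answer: 169961553632/163055683657 - 82546*√280982/163055683657 ≈ 1.0421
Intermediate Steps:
r(k) = 2*k
K = -43/3 (K = -4 + (-99 + 2*3)/9 = -4 + (-99 + 6)/9 = -4 + (⅑)*(-93) = -4 - 31/3 = -43/3 ≈ -14.333)
U(D, L) = 3*L
P(v) = √(v - 9/v) (P(v) = √(v + 3*(-3/v)) = √(v - 9/v))
(40757 - 36*K)/(P(104) + 39596) = (40757 - 36*(-43/3))/(√(104 - 9/104) + 39596) = (40757 + 516)/(√(104 - 9*1/104) + 39596) = 41273/(√(104 - 9/104) + 39596) = 41273/(√(10807/104) + 39596) = 41273/(√280982/52 + 39596) = 41273/(39596 + √280982/52)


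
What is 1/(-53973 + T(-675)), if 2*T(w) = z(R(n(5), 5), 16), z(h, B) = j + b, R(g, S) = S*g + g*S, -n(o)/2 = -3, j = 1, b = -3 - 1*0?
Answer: -1/53974 ≈ -1.8527e-5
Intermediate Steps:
b = -3 (b = -3 + 0 = -3)
n(o) = 6 (n(o) = -2*(-3) = 6)
R(g, S) = 2*S*g (R(g, S) = S*g + S*g = 2*S*g)
z(h, B) = -2 (z(h, B) = 1 - 3 = -2)
T(w) = -1 (T(w) = (½)*(-2) = -1)
1/(-53973 + T(-675)) = 1/(-53973 - 1) = 1/(-53974) = -1/53974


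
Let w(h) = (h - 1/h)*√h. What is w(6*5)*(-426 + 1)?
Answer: -76415*√30/6 ≈ -69757.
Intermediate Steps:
w(h) = √h*(h - 1/h)
w(6*5)*(-426 + 1) = ((-1 + (6*5)²)/√(6*5))*(-426 + 1) = ((-1 + 30²)/√30)*(-425) = ((√30/30)*(-1 + 900))*(-425) = ((√30/30)*899)*(-425) = (899*√30/30)*(-425) = -76415*√30/6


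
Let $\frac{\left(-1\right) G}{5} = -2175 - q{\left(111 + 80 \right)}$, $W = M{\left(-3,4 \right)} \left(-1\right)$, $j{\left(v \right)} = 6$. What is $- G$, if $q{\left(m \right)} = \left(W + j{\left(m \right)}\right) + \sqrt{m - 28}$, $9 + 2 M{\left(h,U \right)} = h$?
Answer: $-10935 - 5 \sqrt{163} \approx -10999.0$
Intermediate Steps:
$M{\left(h,U \right)} = - \frac{9}{2} + \frac{h}{2}$
$W = 6$ ($W = \left(- \frac{9}{2} + \frac{1}{2} \left(-3\right)\right) \left(-1\right) = \left(- \frac{9}{2} - \frac{3}{2}\right) \left(-1\right) = \left(-6\right) \left(-1\right) = 6$)
$q{\left(m \right)} = 12 + \sqrt{-28 + m}$ ($q{\left(m \right)} = \left(6 + 6\right) + \sqrt{m - 28} = 12 + \sqrt{-28 + m}$)
$G = 10935 + 5 \sqrt{163}$ ($G = - 5 \left(-2175 - \left(12 + \sqrt{-28 + \left(111 + 80\right)}\right)\right) = - 5 \left(-2175 - \left(12 + \sqrt{-28 + 191}\right)\right) = - 5 \left(-2175 - \left(12 + \sqrt{163}\right)\right) = - 5 \left(-2187 - \sqrt{163}\right) = 10935 + 5 \sqrt{163} \approx 10999.0$)
$- G = - (10935 + 5 \sqrt{163}) = -10935 - 5 \sqrt{163}$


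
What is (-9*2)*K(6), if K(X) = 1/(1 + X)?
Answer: -18/7 ≈ -2.5714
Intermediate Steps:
(-9*2)*K(6) = (-9*2)/(1 + 6) = -18/7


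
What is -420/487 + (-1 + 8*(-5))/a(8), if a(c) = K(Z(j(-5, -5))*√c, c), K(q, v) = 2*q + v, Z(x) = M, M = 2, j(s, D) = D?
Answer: 16607/3896 - 41*√2/8 ≈ -2.9853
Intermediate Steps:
Z(x) = 2
K(q, v) = v + 2*q
a(c) = c + 4*√c (a(c) = c + 2*(2*√c) = c + 4*√c)
-420/487 + (-1 + 8*(-5))/a(8) = -420/487 + (-1 + 8*(-5))/(8 + 4*√8) = -420*1/487 + (-1 - 40)/(8 + 4*(2*√2)) = -420/487 - 41/(8 + 8*√2)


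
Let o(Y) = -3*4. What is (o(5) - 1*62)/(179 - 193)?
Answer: 37/7 ≈ 5.2857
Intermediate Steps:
o(Y) = -12
(o(5) - 1*62)/(179 - 193) = (-12 - 1*62)/(179 - 193) = (-12 - 62)/(-14) = -1/14*(-74) = 37/7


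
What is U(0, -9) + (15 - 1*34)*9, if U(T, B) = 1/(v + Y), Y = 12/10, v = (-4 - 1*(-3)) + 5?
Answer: -4441/26 ≈ -170.81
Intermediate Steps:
v = 4 (v = (-4 + 3) + 5 = -1 + 5 = 4)
Y = 6/5 (Y = 12*(⅒) = 6/5 ≈ 1.2000)
U(T, B) = 5/26 (U(T, B) = 1/(4 + 6/5) = 1/(26/5) = 5/26)
U(0, -9) + (15 - 1*34)*9 = 5/26 + (15 - 1*34)*9 = 5/26 + (15 - 34)*9 = 5/26 - 19*9 = 5/26 - 171 = -4441/26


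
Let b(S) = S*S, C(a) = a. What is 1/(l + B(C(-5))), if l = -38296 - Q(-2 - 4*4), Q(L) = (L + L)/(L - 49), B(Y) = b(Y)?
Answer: -67/2564193 ≈ -2.6129e-5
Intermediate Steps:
b(S) = S²
B(Y) = Y²
Q(L) = 2*L/(-49 + L) (Q(L) = (2*L)/(-49 + L) = 2*L/(-49 + L))
l = -2565868/67 (l = -38296 - 2*(-2 - 4*4)/(-49 + (-2 - 4*4)) = -38296 - 2*(-2 - 16)/(-49 + (-2 - 16)) = -38296 - 2*(-18)/(-49 - 18) = -38296 - 2*(-18)/(-67) = -38296 - 2*(-18)*(-1)/67 = -38296 - 1*36/67 = -38296 - 36/67 = -2565868/67 ≈ -38297.)
1/(l + B(C(-5))) = 1/(-2565868/67 + (-5)²) = 1/(-2565868/67 + 25) = 1/(-2564193/67) = -67/2564193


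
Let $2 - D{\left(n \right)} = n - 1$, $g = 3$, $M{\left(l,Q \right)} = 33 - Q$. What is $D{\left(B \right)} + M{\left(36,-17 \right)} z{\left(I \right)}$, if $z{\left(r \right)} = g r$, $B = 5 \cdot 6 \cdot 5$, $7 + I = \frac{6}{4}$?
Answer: $-972$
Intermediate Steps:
$I = - \frac{11}{2}$ ($I = -7 + \frac{6}{4} = -7 + 6 \cdot \frac{1}{4} = -7 + \frac{3}{2} = - \frac{11}{2} \approx -5.5$)
$B = 150$ ($B = 30 \cdot 5 = 150$)
$D{\left(n \right)} = 3 - n$ ($D{\left(n \right)} = 2 - \left(n - 1\right) = 2 - \left(-1 + n\right) = 3 - n$)
$z{\left(r \right)} = 3 r$
$D{\left(B \right)} + M{\left(36,-17 \right)} z{\left(I \right)} = \left(3 - 150\right) + \left(33 - -17\right) 3 \left(- \frac{11}{2}\right) = \left(3 - 150\right) + \left(33 + 17\right) \left(- \frac{33}{2}\right) = -147 + 50 \left(- \frac{33}{2}\right) = -147 - 825 = -972$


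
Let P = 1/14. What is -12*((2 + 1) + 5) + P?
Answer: -1343/14 ≈ -95.929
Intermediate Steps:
P = 1/14 ≈ 0.071429
-12*((2 + 1) + 5) + P = -12*((2 + 1) + 5) + 1/14 = -12*(3 + 5) + 1/14 = -12*8 + 1/14 = -96 + 1/14 = -1343/14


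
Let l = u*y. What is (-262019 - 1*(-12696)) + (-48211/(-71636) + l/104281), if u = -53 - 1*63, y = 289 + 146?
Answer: -1862509640955537/7470273716 ≈ -2.4932e+5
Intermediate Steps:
y = 435
u = -116 (u = -53 - 63 = -116)
l = -50460 (l = -116*435 = -50460)
(-262019 - 1*(-12696)) + (-48211/(-71636) + l/104281) = (-262019 - 1*(-12696)) + (-48211/(-71636) - 50460/104281) = (-262019 + 12696) + (-48211*(-1/71636) - 50460*1/104281) = -249323 + (48211/71636 - 50460/104281) = -249323 + 1412738731/7470273716 = -1862509640955537/7470273716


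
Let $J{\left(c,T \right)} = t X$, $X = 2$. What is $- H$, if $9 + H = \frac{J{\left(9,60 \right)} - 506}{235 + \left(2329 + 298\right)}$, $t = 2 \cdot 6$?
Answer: $\frac{13120}{1431} \approx 9.1684$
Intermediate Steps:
$t = 12$
$J{\left(c,T \right)} = 24$ ($J{\left(c,T \right)} = 12 \cdot 2 = 24$)
$H = - \frac{13120}{1431}$ ($H = -9 + \frac{24 - 506}{235 + \left(2329 + 298\right)} = -9 - \frac{482}{235 + 2627} = -9 - \frac{482}{2862} = -9 - \frac{241}{1431} = - \frac{13120}{1431} \approx -9.1684$)
$- H = \left(-1\right) \left(- \frac{13120}{1431}\right) = \frac{13120}{1431}$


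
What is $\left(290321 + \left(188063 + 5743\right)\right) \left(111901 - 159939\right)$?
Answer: $-23256492826$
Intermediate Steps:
$\left(290321 + \left(188063 + 5743\right)\right) \left(111901 - 159939\right) = \left(290321 + 193806\right) \left(-48038\right) = 484127 \left(-48038\right) = -23256492826$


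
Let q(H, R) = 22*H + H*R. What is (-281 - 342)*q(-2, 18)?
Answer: 49840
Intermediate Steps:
(-281 - 342)*q(-2, 18) = (-281 - 342)*(-2*(22 + 18)) = -(-1246)*40 = -623*(-80) = 49840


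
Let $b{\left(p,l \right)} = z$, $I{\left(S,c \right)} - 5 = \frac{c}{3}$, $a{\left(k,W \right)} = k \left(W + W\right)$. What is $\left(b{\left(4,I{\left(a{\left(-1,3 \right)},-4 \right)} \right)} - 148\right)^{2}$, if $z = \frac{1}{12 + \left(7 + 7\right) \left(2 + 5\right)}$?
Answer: $\frac{265005841}{12100} \approx 21901.0$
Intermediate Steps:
$a{\left(k,W \right)} = 2 W k$ ($a{\left(k,W \right)} = k 2 W = 2 W k$)
$I{\left(S,c \right)} = 5 + \frac{c}{3}$
$z = \frac{1}{110}$ ($z = \frac{1}{12 + 14 \cdot 7} = \frac{1}{12 + 98} = \frac{1}{110} \approx 0.0090909$)
$b{\left(p,l \right)} = \frac{1}{110}$
$\left(b{\left(4,I{\left(a{\left(-1,3 \right)},-4 \right)} \right)} - 148\right)^{2} = \left(\frac{1}{110} - 148\right)^{2} = \left(- \frac{16279}{110}\right)^{2} = \frac{265005841}{12100}$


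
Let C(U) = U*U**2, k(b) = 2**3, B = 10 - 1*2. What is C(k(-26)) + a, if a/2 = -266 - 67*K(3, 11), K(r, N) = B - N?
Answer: 382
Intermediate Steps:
B = 8 (B = 10 - 2 = 8)
k(b) = 8
K(r, N) = 8 - N
C(U) = U**3
a = -130 (a = 2*(-266 - 67*(8 - 1*11)) = 2*(-266 - 67*(8 - 11)) = 2*(-266 - 67*(-3)) = 2*(-266 + 201) = 2*(-65) = -130)
C(k(-26)) + a = 8**3 - 130 = 512 - 130 = 382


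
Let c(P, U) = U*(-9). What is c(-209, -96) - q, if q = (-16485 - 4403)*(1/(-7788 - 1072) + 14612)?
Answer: 676054143578/2215 ≈ 3.0522e+8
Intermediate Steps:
c(P, U) = -9*U
q = -676052229818/2215 (q = -20888*(1/(-8860) + 14612) = -20888*(-1/8860 + 14612) = -20888*129462319/8860 = -676052229818/2215 ≈ -3.0522e+8)
c(-209, -96) - q = -9*(-96) - 1*(-676052229818/2215) = 864 + 676052229818/2215 = 676054143578/2215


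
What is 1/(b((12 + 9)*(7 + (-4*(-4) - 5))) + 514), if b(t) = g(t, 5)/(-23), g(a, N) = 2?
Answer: 23/11820 ≈ 0.0019459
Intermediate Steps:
b(t) = -2/23 (b(t) = 2/(-23) = 2*(-1/23) = -2/23)
1/(b((12 + 9)*(7 + (-4*(-4) - 5))) + 514) = 1/(-2/23 + 514) = 1/(11820/23) = 23/11820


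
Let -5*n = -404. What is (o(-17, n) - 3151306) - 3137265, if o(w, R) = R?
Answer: -31442451/5 ≈ -6.2885e+6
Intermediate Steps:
n = 404/5 (n = -⅕*(-404) = 404/5 ≈ 80.800)
(o(-17, n) - 3151306) - 3137265 = (404/5 - 3151306) - 3137265 = -15756126/5 - 3137265 = -31442451/5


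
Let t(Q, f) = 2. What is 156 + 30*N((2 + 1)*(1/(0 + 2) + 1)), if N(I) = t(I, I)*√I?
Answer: 156 + 90*√2 ≈ 283.28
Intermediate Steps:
N(I) = 2*√I
156 + 30*N((2 + 1)*(1/(0 + 2) + 1)) = 156 + 30*(2*√((2 + 1)*(1/(0 + 2) + 1))) = 156 + 30*(2*√(3*(1/2 + 1))) = 156 + 30*(2*√(3*(½ + 1))) = 156 + 30*(2*√(3*(3/2))) = 156 + 30*(2*√(9/2)) = 156 + 30*(2*(3*√2/2)) = 156 + 30*(3*√2) = 156 + 90*√2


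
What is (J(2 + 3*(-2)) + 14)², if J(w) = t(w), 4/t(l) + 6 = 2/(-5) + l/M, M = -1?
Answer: 1369/9 ≈ 152.11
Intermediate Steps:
t(l) = 4/(-32/5 - l) (t(l) = 4/(-6 + (2/(-5) + l/(-1))) = 4/(-6 + (2*(-⅕) + l*(-1))) = 4/(-6 + (-⅖ - l)) = 4/(-32/5 - l))
J(w) = -20/(32 + 5*w)
(J(2 + 3*(-2)) + 14)² = (-20/(32 + 5*(2 + 3*(-2))) + 14)² = (-20/(32 + 5*(2 - 6)) + 14)² = (-20/(32 + 5*(-4)) + 14)² = (-20/(32 - 20) + 14)² = (-20/12 + 14)² = (-20*1/12 + 14)² = (-5/3 + 14)² = (37/3)² = 1369/9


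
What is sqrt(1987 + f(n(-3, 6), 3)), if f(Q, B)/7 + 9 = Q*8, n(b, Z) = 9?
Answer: 2*sqrt(607) ≈ 49.275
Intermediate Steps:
f(Q, B) = -63 + 56*Q (f(Q, B) = -63 + 7*(Q*8) = -63 + 7*(8*Q) = -63 + 56*Q)
sqrt(1987 + f(n(-3, 6), 3)) = sqrt(1987 + (-63 + 56*9)) = sqrt(1987 + (-63 + 504)) = sqrt(1987 + 441) = sqrt(2428) = 2*sqrt(607)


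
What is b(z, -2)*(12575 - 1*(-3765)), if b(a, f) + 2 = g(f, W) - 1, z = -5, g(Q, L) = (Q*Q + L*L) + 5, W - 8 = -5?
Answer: 245100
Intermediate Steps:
W = 3 (W = 8 - 5 = 3)
g(Q, L) = 5 + L² + Q² (g(Q, L) = (Q² + L²) + 5 = (L² + Q²) + 5 = 5 + L² + Q²)
b(a, f) = 11 + f² (b(a, f) = -2 + ((5 + 3² + f²) - 1) = -2 + ((5 + 9 + f²) - 1) = -2 + ((14 + f²) - 1) = -2 + (13 + f²) = 11 + f²)
b(z, -2)*(12575 - 1*(-3765)) = (11 + (-2)²)*(12575 - 1*(-3765)) = (11 + 4)*(12575 + 3765) = 15*16340 = 245100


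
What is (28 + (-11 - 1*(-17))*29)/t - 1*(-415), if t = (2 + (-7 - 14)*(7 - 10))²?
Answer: 1753577/4225 ≈ 415.05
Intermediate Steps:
t = 4225 (t = (2 - 21*(-3))² = (2 + 63)² = 65² = 4225)
(28 + (-11 - 1*(-17))*29)/t - 1*(-415) = (28 + (-11 - 1*(-17))*29)/4225 - 1*(-415) = (28 + (-11 + 17)*29)*(1/4225) + 415 = (28 + 6*29)*(1/4225) + 415 = (28 + 174)*(1/4225) + 415 = 202*(1/4225) + 415 = 202/4225 + 415 = 1753577/4225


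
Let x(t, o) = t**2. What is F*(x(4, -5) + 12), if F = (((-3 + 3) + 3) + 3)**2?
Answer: 1008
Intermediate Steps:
F = 36 (F = ((0 + 3) + 3)**2 = (3 + 3)**2 = 6**2 = 36)
F*(x(4, -5) + 12) = 36*(4**2 + 12) = 36*(16 + 12) = 36*28 = 1008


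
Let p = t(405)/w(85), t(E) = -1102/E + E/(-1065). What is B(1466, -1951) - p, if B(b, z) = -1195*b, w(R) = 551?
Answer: -27756636950173/15844005 ≈ -1.7519e+6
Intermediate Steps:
t(E) = -1102/E - E/1065 (t(E) = -1102/E + E*(-1/1065) = -1102/E - E/1065)
p = -89177/15844005 (p = (-1102/405 - 1/1065*405)/551 = (-1102*1/405 - 27/71)*(1/551) = (-1102/405 - 27/71)*(1/551) = -89177/28755*1/551 = -89177/15844005 ≈ -0.0056284)
B(1466, -1951) - p = -1195*1466 - 1*(-89177/15844005) = -1751870 + 89177/15844005 = -27756636950173/15844005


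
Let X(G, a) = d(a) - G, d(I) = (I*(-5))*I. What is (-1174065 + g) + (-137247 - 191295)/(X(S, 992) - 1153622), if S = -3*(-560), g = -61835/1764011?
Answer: -42224829577421081/35964644429 ≈ -1.1741e+6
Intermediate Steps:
g = -415/11839 (g = -61835*1/1764011 = -415/11839 ≈ -0.035054)
S = 1680
d(I) = -5*I² (d(I) = (-5*I)*I = -5*I²)
X(G, a) = -G - 5*a² (X(G, a) = -5*a² - G = -G - 5*a²)
(-1174065 + g) + (-137247 - 191295)/(X(S, 992) - 1153622) = (-1174065 - 415/11839) + (-137247 - 191295)/((-1*1680 - 5*992²) - 1153622) = -13899755950/11839 - 328542/((-1680 - 5*984064) - 1153622) = -13899755950/11839 - 328542/((-1680 - 4920320) - 1153622) = -13899755950/11839 - 328542/(-4922000 - 1153622) = -13899755950/11839 - 328542/(-6075622) = -13899755950/11839 - 328542*(-1/6075622) = -13899755950/11839 + 164271/3037811 = -42224829577421081/35964644429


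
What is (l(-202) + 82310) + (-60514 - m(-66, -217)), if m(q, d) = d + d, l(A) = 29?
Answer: 22259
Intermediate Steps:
m(q, d) = 2*d
(l(-202) + 82310) + (-60514 - m(-66, -217)) = (29 + 82310) + (-60514 - 2*(-217)) = 82339 + (-60514 - 1*(-434)) = 82339 + (-60514 + 434) = 82339 - 60080 = 22259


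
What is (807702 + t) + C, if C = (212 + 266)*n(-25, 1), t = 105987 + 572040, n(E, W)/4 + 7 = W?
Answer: 1474257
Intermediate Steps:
n(E, W) = -28 + 4*W
t = 678027
C = -11472 (C = (212 + 266)*(-28 + 4*1) = 478*(-28 + 4) = 478*(-24) = -11472)
(807702 + t) + C = (807702 + 678027) - 11472 = 1485729 - 11472 = 1474257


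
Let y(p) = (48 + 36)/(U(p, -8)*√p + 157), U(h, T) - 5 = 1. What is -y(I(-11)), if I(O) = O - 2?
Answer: -13188/25117 + 504*I*√13/25117 ≈ -0.52506 + 0.072349*I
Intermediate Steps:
U(h, T) = 6 (U(h, T) = 5 + 1 = 6)
I(O) = -2 + O
y(p) = 84/(157 + 6*√p) (y(p) = (48 + 36)/(6*√p + 157) = 84/(157 + 6*√p))
-y(I(-11)) = -84/(157 + 6*√(-2 - 11)) = -84/(157 + 6*√(-13)) = -84/(157 + 6*(I*√13)) = -84/(157 + 6*I*√13)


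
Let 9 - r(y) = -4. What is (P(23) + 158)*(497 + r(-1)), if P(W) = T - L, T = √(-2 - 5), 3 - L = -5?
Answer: 76500 + 510*I*√7 ≈ 76500.0 + 1349.3*I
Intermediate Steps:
L = 8 (L = 3 - 1*(-5) = 3 + 5 = 8)
r(y) = 13 (r(y) = 9 - 1*(-4) = 9 + 4 = 13)
T = I*√7 (T = √(-7) = I*√7 ≈ 2.6458*I)
P(W) = -8 + I*√7 (P(W) = I*√7 - 1*8 = I*√7 - 8 = -8 + I*√7)
(P(23) + 158)*(497 + r(-1)) = ((-8 + I*√7) + 158)*(497 + 13) = (150 + I*√7)*510 = 76500 + 510*I*√7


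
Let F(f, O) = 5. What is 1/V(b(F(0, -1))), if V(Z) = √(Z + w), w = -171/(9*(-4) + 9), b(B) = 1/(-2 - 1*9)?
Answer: √6798/206 ≈ 0.40024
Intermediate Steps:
b(B) = -1/11 (b(B) = 1/(-2 - 9) = 1/(-11) = -1/11)
w = 19/3 (w = -171/(-36 + 9) = -171/(-27) = -171*(-1/27) = 19/3 ≈ 6.3333)
V(Z) = √(19/3 + Z) (V(Z) = √(Z + 19/3) = √(19/3 + Z))
1/V(b(F(0, -1))) = 1/(√(57 + 9*(-1/11))/3) = 1/(√(57 - 9/11)/3) = 1/(√(618/11)/3) = 1/((√6798/11)/3) = 1/(√6798/33) = √6798/206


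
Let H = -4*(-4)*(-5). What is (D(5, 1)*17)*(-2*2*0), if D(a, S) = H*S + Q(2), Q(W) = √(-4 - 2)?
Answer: 0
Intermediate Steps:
Q(W) = I*√6 (Q(W) = √(-6) = I*√6)
H = -80 (H = 16*(-5) = -80)
D(a, S) = -80*S + I*√6
(D(5, 1)*17)*(-2*2*0) = ((-80*1 + I*√6)*17)*(-2*2*0) = ((-80 + I*√6)*17)*(-4*0) = (-1360 + 17*I*√6)*0 = 0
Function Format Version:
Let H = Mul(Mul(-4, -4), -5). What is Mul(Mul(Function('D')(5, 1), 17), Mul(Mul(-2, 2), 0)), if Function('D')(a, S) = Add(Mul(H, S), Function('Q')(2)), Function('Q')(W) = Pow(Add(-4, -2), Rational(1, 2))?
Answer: 0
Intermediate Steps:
Function('Q')(W) = Mul(I, Pow(6, Rational(1, 2))) (Function('Q')(W) = Pow(-6, Rational(1, 2)) = Mul(I, Pow(6, Rational(1, 2))))
H = -80 (H = Mul(16, -5) = -80)
Function('D')(a, S) = Add(Mul(-80, S), Mul(I, Pow(6, Rational(1, 2))))
Mul(Mul(Function('D')(5, 1), 17), Mul(Mul(-2, 2), 0)) = Mul(Mul(Add(Mul(-80, 1), Mul(I, Pow(6, Rational(1, 2)))), 17), Mul(Mul(-2, 2), 0)) = Mul(Mul(Add(-80, Mul(I, Pow(6, Rational(1, 2)))), 17), Mul(-4, 0)) = Mul(Add(-1360, Mul(17, I, Pow(6, Rational(1, 2)))), 0) = 0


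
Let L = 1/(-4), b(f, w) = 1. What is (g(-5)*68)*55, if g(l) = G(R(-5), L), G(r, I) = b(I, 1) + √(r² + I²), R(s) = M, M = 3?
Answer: 3740 + 935*√145 ≈ 14999.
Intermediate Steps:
L = -¼ ≈ -0.25000
R(s) = 3
G(r, I) = 1 + √(I² + r²) (G(r, I) = 1 + √(r² + I²) = 1 + √(I² + r²))
g(l) = 1 + √145/4 (g(l) = 1 + √((-¼)² + 3²) = 1 + √(1/16 + 9) = 1 + √(145/16) = 1 + √145/4)
(g(-5)*68)*55 = ((1 + √145/4)*68)*55 = (68 + 17*√145)*55 = 3740 + 935*√145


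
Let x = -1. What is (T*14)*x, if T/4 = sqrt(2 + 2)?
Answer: -112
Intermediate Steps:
T = 8 (T = 4*sqrt(2 + 2) = 4*sqrt(4) = 4*2 = 8)
(T*14)*x = (8*14)*(-1) = 112*(-1) = -112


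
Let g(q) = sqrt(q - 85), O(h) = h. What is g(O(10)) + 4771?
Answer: 4771 + 5*I*sqrt(3) ≈ 4771.0 + 8.6602*I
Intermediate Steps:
g(q) = sqrt(-85 + q)
g(O(10)) + 4771 = sqrt(-85 + 10) + 4771 = sqrt(-75) + 4771 = 5*I*sqrt(3) + 4771 = 4771 + 5*I*sqrt(3)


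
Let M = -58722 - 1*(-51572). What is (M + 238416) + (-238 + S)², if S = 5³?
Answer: 244035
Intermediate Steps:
S = 125
M = -7150 (M = -58722 + 51572 = -7150)
(M + 238416) + (-238 + S)² = (-7150 + 238416) + (-238 + 125)² = 231266 + (-113)² = 231266 + 12769 = 244035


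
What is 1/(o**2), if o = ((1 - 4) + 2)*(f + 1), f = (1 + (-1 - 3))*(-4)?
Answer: 1/169 ≈ 0.0059172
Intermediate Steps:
f = 12 (f = (1 - 4)*(-4) = -3*(-4) = 12)
o = -13 (o = ((1 - 4) + 2)*(12 + 1) = (-3 + 2)*13 = -1*13 = -13)
1/(o**2) = 1/((-13)**2) = 1/169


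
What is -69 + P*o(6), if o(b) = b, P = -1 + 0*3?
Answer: -75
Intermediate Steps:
P = -1 (P = -1 + 0 = -1)
-69 + P*o(6) = -69 - 1*6 = -69 - 6 = -75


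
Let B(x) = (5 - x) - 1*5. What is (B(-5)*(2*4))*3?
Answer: 120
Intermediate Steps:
B(x) = -x (B(x) = (5 - x) - 5 = -x)
(B(-5)*(2*4))*3 = ((-1*(-5))*(2*4))*3 = (5*8)*3 = 40*3 = 120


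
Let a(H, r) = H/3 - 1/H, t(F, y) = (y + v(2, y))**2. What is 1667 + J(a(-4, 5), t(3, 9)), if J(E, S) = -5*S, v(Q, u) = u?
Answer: 47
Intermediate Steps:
t(F, y) = 4*y**2 (t(F, y) = (y + y)**2 = (2*y)**2 = 4*y**2)
a(H, r) = -1/H + H/3 (a(H, r) = H*(1/3) - 1/H = H/3 - 1/H = -1/H + H/3)
1667 + J(a(-4, 5), t(3, 9)) = 1667 - 20*9**2 = 1667 - 20*81 = 1667 - 5*324 = 1667 - 1620 = 47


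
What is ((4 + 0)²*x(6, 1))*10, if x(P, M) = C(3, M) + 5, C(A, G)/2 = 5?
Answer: 2400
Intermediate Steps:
C(A, G) = 10 (C(A, G) = 2*5 = 10)
x(P, M) = 15 (x(P, M) = 10 + 5 = 15)
((4 + 0)²*x(6, 1))*10 = ((4 + 0)²*15)*10 = (4²*15)*10 = (16*15)*10 = 240*10 = 2400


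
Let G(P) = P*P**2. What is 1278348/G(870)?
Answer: 106529/54875250 ≈ 0.0019413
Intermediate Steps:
G(P) = P**3
1278348/G(870) = 1278348/(870**3) = 1278348/658503000 = 1278348*(1/658503000) = 106529/54875250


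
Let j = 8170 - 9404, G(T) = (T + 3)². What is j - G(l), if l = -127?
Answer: -16610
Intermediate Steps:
G(T) = (3 + T)²
j = -1234
j - G(l) = -1234 - (3 - 127)² = -1234 - 1*(-124)² = -1234 - 1*15376 = -1234 - 15376 = -16610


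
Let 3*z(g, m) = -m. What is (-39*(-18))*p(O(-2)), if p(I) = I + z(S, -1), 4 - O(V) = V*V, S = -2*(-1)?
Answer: 234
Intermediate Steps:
S = 2
O(V) = 4 - V² (O(V) = 4 - V*V = 4 - V²)
z(g, m) = -m/3 (z(g, m) = (-m)/3 = -m/3)
p(I) = ⅓ + I (p(I) = I - ⅓*(-1) = I + ⅓ = ⅓ + I)
(-39*(-18))*p(O(-2)) = (-39*(-18))*(⅓ + (4 - 1*(-2)²)) = 702*(⅓ + (4 - 1*4)) = 702*(⅓ + (4 - 4)) = 702*(⅓ + 0) = 702*(⅓) = 234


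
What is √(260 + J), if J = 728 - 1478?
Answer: 7*I*√10 ≈ 22.136*I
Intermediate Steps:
J = -750
√(260 + J) = √(260 - 750) = √(-490) = 7*I*√10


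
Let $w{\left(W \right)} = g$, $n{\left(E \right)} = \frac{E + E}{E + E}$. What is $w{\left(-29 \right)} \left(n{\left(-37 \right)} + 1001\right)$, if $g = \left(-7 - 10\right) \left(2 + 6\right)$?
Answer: $-136272$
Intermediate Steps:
$n{\left(E \right)} = 1$ ($n{\left(E \right)} = \frac{2 E}{2 E} = 2 E \frac{1}{2 E} = 1$)
$g = -136$ ($g = \left(-17\right) 8 = -136$)
$w{\left(W \right)} = -136$
$w{\left(-29 \right)} \left(n{\left(-37 \right)} + 1001\right) = - 136 \left(1 + 1001\right) = \left(-136\right) 1002 = -136272$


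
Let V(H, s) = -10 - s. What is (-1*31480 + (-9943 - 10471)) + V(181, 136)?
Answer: -52040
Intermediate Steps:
(-1*31480 + (-9943 - 10471)) + V(181, 136) = (-1*31480 + (-9943 - 10471)) + (-10 - 1*136) = (-31480 - 20414) + (-10 - 136) = -51894 - 146 = -52040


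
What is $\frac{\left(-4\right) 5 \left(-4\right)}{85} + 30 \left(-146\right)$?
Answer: $- \frac{74444}{17} \approx -4379.1$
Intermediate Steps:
$\frac{\left(-4\right) 5 \left(-4\right)}{85} + 30 \left(-146\right) = \left(-20\right) \left(-4\right) \frac{1}{85} - 4380 = 80 \cdot \frac{1}{85} - 4380 = \frac{16}{17} - 4380 = - \frac{74444}{17}$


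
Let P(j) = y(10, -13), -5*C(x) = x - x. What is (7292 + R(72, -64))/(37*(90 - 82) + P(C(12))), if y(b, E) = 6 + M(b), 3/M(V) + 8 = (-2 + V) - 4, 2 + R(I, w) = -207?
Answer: 28332/1205 ≈ 23.512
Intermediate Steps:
R(I, w) = -209 (R(I, w) = -2 - 207 = -209)
C(x) = 0 (C(x) = -(x - x)/5 = -1/5*0 = 0)
M(V) = 3/(-14 + V) (M(V) = 3/(-8 + ((-2 + V) - 4)) = 3/(-8 + (-6 + V)) = 3/(-14 + V))
y(b, E) = 6 + 3/(-14 + b)
P(j) = 21/4 (P(j) = 3*(-27 + 2*10)/(-14 + 10) = 3*(-27 + 20)/(-4) = 3*(-1/4)*(-7) = 21/4)
(7292 + R(72, -64))/(37*(90 - 82) + P(C(12))) = (7292 - 209)/(37*(90 - 82) + 21/4) = 7083/(37*8 + 21/4) = 7083/(296 + 21/4) = 7083/(1205/4) = 7083*(4/1205) = 28332/1205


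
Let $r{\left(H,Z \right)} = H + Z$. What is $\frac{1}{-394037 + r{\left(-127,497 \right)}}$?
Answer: $- \frac{1}{393667} \approx -2.5402 \cdot 10^{-6}$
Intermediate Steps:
$\frac{1}{-394037 + r{\left(-127,497 \right)}} = \frac{1}{-394037 + \left(-127 + 497\right)} = \frac{1}{-394037 + 370} = \frac{1}{-393667} = - \frac{1}{393667}$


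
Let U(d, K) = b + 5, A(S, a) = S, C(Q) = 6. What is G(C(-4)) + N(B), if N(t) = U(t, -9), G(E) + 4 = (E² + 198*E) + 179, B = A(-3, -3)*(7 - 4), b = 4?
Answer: 1408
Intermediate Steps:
U(d, K) = 9 (U(d, K) = 4 + 5 = 9)
B = -9 (B = -3*(7 - 4) = -3*3 = -9)
G(E) = 175 + E² + 198*E (G(E) = -4 + ((E² + 198*E) + 179) = -4 + (179 + E² + 198*E) = 175 + E² + 198*E)
N(t) = 9
G(C(-4)) + N(B) = (175 + 6² + 198*6) + 9 = (175 + 36 + 1188) + 9 = 1399 + 9 = 1408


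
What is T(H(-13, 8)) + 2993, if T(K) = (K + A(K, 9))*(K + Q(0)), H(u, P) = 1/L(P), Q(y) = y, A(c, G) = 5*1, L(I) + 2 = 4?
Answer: 11983/4 ≈ 2995.8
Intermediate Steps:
L(I) = 2 (L(I) = -2 + 4 = 2)
A(c, G) = 5
H(u, P) = 1/2
T(K) = K*(5 + K) (T(K) = (K + 5)*(K + 0) = (5 + K)*K = K*(5 + K))
T(H(-13, 8)) + 2993 = (5 + 1/2)/2 + 2993 = (1/2)*(11/2) + 2993 = 11/4 + 2993 = 11983/4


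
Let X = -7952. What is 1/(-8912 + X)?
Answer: -1/16864 ≈ -5.9298e-5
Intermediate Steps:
1/(-8912 + X) = 1/(-8912 - 7952) = 1/(-16864) = -1/16864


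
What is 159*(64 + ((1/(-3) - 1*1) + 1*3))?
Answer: 10441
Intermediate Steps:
159*(64 + ((1/(-3) - 1*1) + 1*3)) = 159*(64 + ((-⅓ - 1) + 3)) = 159*(64 + (-4/3 + 3)) = 159*(64 + 5/3) = 159*(197/3) = 10441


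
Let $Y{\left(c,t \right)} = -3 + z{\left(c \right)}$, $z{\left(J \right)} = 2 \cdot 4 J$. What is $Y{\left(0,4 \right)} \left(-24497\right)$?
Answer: $73491$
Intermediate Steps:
$z{\left(J \right)} = 8 J$
$Y{\left(c,t \right)} = -3 + 8 c$
$Y{\left(0,4 \right)} \left(-24497\right) = \left(-3 + 8 \cdot 0\right) \left(-24497\right) = \left(-3 + 0\right) \left(-24497\right) = \left(-3\right) \left(-24497\right) = 73491$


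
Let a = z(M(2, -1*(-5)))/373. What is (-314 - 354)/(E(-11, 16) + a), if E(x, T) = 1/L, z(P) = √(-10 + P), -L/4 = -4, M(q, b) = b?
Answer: -1487010752/140409 + 63785984*I*√5/140409 ≈ -10591.0 + 1015.8*I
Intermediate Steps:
L = 16 (L = -4*(-4) = 16)
E(x, T) = 1/16
a = I*√5/373 (a = √(-10 - 1*(-5))/373 = √(-10 + 5)*(1/373) = √(-5)*(1/373) = (I*√5)*(1/373) = I*√5/373 ≈ 0.0059948*I)
(-314 - 354)/(E(-11, 16) + a) = (-314 - 354)/(1/16 + I*√5/373) = -668/(1/16 + I*√5/373)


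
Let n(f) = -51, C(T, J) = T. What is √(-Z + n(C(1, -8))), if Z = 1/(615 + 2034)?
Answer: 10*I*√3578799/2649 ≈ 7.1415*I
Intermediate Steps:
Z = 1/2649 ≈ 0.00037750
√(-Z + n(C(1, -8))) = √(-1*1/2649 - 51) = √(-1/2649 - 51) = √(-135100/2649) = 10*I*√3578799/2649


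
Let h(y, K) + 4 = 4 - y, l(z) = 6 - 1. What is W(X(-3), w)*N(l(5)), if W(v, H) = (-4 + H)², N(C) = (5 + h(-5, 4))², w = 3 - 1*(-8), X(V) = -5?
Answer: 4900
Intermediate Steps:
l(z) = 5
w = 11 (w = 3 + 8 = 11)
h(y, K) = -y (h(y, K) = -4 + (4 - y) = -y)
N(C) = 100 (N(C) = (5 - 1*(-5))² = (5 + 5)² = 10² = 100)
W(X(-3), w)*N(l(5)) = (-4 + 11)²*100 = 7²*100 = 49*100 = 4900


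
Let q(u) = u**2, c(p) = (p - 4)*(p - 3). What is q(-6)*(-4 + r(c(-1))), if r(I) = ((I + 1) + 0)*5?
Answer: 3636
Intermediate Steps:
c(p) = (-4 + p)*(-3 + p)
r(I) = 5 + 5*I (r(I) = ((1 + I) + 0)*5 = (1 + I)*5 = 5 + 5*I)
q(-6)*(-4 + r(c(-1))) = (-6)**2*(-4 + (5 + 5*(12 + (-1)**2 - 7*(-1)))) = 36*(-4 + (5 + 5*(12 + 1 + 7))) = 36*(-4 + (5 + 5*20)) = 36*(-4 + (5 + 100)) = 36*(-4 + 105) = 36*101 = 3636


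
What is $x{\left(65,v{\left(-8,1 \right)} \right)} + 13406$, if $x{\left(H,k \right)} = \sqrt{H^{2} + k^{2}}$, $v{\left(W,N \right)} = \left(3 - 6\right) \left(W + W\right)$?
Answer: $13406 + \sqrt{6529} \approx 13487.0$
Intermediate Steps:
$v{\left(W,N \right)} = - 6 W$ ($v{\left(W,N \right)} = - 3 \cdot 2 W = - 6 W$)
$x{\left(65,v{\left(-8,1 \right)} \right)} + 13406 = \sqrt{65^{2} + \left(\left(-6\right) \left(-8\right)\right)^{2}} + 13406 = \sqrt{4225 + 48^{2}} + 13406 = \sqrt{4225 + 2304} + 13406 = \sqrt{6529} + 13406 = 13406 + \sqrt{6529}$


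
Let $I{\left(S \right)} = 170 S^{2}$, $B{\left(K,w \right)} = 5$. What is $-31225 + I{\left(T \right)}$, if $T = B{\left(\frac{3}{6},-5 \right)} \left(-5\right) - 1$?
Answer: $83695$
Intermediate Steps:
$T = -26$ ($T = 5 \left(-5\right) - 1 = -25 - 1 = -26$)
$-31225 + I{\left(T \right)} = -31225 + 170 \left(-26\right)^{2} = -31225 + 170 \cdot 676 = -31225 + 114920 = 83695$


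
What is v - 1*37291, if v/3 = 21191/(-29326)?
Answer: -1093659439/29326 ≈ -37293.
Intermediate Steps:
v = -63573/29326 (v = 3*(21191/(-29326)) = 3*(21191*(-1/29326)) = 3*(-21191/29326) = -63573/29326 ≈ -2.1678)
v - 1*37291 = -63573/29326 - 1*37291 = -63573/29326 - 37291 = -1093659439/29326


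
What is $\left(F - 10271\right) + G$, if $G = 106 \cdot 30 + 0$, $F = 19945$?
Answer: $12854$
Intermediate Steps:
$G = 3180$ ($G = 3180 + 0 = 3180$)
$\left(F - 10271\right) + G = \left(19945 - 10271\right) + 3180 = 9674 + 3180 = 12854$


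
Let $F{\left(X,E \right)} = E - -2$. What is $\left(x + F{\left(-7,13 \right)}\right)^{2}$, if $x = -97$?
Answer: $6724$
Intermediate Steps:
$F{\left(X,E \right)} = 2 + E$ ($F{\left(X,E \right)} = E + 2 = 2 + E$)
$\left(x + F{\left(-7,13 \right)}\right)^{2} = \left(-97 + \left(2 + 13\right)\right)^{2} = \left(-97 + 15\right)^{2} = \left(-82\right)^{2} = 6724$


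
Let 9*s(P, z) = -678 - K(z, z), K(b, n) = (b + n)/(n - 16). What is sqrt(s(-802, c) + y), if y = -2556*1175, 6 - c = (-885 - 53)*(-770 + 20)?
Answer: 2*I*sqrt(836127906517632855)/1055265 ≈ 1733.0*I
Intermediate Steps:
c = -703494 (c = 6 - (-885 - 53)*(-770 + 20) = 6 - (-938)*(-750) = 6 - 1*703500 = 6 - 703500 = -703494)
K(b, n) = (b + n)/(-16 + n)
s(P, z) = -226/3 - 2*z/(9*(-16 + z)) (s(P, z) = (-678 - (z + z)/(-16 + z))/9 = (-678 - 2*z/(-16 + z))/9 = -226/3 - 2*z/(9*(-16 + z)))
y = -3003300
sqrt(s(-802, c) + y) = sqrt(8*(1356 - 85*(-703494))/(9*(-16 - 703494)) - 3003300) = sqrt((8/9)*(1356 + 59796990)/(-703510) - 3003300) = sqrt((8/9)*(-1/703510)*59798346 - 3003300) = sqrt(-79731128/1055265 - 3003300) = sqrt(-3169357105628/1055265) = 2*I*sqrt(836127906517632855)/1055265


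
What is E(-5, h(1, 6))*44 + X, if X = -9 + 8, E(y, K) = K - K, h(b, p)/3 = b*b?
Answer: -1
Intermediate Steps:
h(b, p) = 3*b² (h(b, p) = 3*(b*b) = 3*b²)
E(y, K) = 0
X = -1
E(-5, h(1, 6))*44 + X = 0*44 - 1 = 0 - 1 = -1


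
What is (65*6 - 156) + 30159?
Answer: 30393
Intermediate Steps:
(65*6 - 156) + 30159 = (390 - 156) + 30159 = 234 + 30159 = 30393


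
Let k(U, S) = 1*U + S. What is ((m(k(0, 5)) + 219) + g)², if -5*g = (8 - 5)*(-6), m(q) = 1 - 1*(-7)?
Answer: 1329409/25 ≈ 53176.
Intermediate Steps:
k(U, S) = S + U (k(U, S) = U + S = S + U)
m(q) = 8 (m(q) = 1 + 7 = 8)
g = 18/5 (g = -(8 - 5)*(-6)/5 = -3*(-6)/5 = -⅕*(-18) = 18/5 ≈ 3.6000)
((m(k(0, 5)) + 219) + g)² = ((8 + 219) + 18/5)² = (227 + 18/5)² = (1153/5)² = 1329409/25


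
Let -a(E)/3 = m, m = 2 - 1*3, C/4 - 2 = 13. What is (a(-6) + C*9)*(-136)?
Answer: -73848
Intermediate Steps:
C = 60 (C = 8 + 4*13 = 8 + 52 = 60)
m = -1 (m = 2 - 3 = -1)
a(E) = 3 (a(E) = -3*(-1) = 3)
(a(-6) + C*9)*(-136) = (3 + 60*9)*(-136) = (3 + 540)*(-136) = 543*(-136) = -73848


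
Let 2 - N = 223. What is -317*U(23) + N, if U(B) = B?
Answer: -7512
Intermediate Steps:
N = -221 (N = 2 - 1*223 = 2 - 223 = -221)
-317*U(23) + N = -317*23 - 221 = -7291 - 221 = -7512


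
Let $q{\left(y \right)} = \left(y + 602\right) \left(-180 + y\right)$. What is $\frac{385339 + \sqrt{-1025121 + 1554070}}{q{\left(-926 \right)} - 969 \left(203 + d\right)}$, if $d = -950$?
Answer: $\frac{385339}{1082187} + \frac{\sqrt{528949}}{1082187} \approx 0.35675$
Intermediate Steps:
$q{\left(y \right)} = \left(-180 + y\right) \left(602 + y\right)$ ($q{\left(y \right)} = \left(602 + y\right) \left(-180 + y\right) = \left(-180 + y\right) \left(602 + y\right)$)
$\frac{385339 + \sqrt{-1025121 + 1554070}}{q{\left(-926 \right)} - 969 \left(203 + d\right)} = \frac{385339 + \sqrt{-1025121 + 1554070}}{\left(-108360 + \left(-926\right)^{2} + 422 \left(-926\right)\right) - 969 \left(203 - 950\right)} = \frac{385339 + \sqrt{528949}}{\left(-108360 + 857476 - 390772\right) - -723843} = \frac{385339 + \sqrt{528949}}{358344 + 723843} = \frac{385339 + \sqrt{528949}}{1082187} = \left(385339 + \sqrt{528949}\right) \frac{1}{1082187} = \frac{385339}{1082187} + \frac{\sqrt{528949}}{1082187}$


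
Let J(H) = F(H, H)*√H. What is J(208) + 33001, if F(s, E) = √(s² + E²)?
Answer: 33001 + 832*√26 ≈ 37243.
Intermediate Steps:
F(s, E) = √(E² + s²)
J(H) = √2*√H*√(H²) (J(H) = √(H² + H²)*√H = √(2*H²)*√H = (√2*√(H²))*√H = √2*√H*√(H²))
J(208) + 33001 = √2*√208*√(208²) + 33001 = √2*(4*√13)*√43264 + 33001 = √2*(4*√13)*208 + 33001 = 832*√26 + 33001 = 33001 + 832*√26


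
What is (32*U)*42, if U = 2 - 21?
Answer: -25536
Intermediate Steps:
U = -19
(32*U)*42 = (32*(-19))*42 = -608*42 = -25536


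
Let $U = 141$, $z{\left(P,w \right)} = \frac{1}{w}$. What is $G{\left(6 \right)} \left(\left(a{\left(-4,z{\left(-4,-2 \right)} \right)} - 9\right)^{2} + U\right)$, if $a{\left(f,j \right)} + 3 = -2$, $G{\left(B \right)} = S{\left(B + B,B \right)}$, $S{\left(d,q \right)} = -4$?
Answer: $-1348$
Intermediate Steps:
$G{\left(B \right)} = -4$
$a{\left(f,j \right)} = -5$ ($a{\left(f,j \right)} = -3 - 2 = -5$)
$G{\left(6 \right)} \left(\left(a{\left(-4,z{\left(-4,-2 \right)} \right)} - 9\right)^{2} + U\right) = - 4 \left(\left(-5 - 9\right)^{2} + 141\right) = - 4 \left(\left(-14\right)^{2} + 141\right) = - 4 \left(196 + 141\right) = \left(-4\right) 337 = -1348$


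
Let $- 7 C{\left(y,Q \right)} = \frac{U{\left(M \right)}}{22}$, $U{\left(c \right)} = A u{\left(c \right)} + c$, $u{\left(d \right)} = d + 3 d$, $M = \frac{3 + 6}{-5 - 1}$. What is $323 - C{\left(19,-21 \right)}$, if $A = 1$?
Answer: $\frac{99469}{308} \approx 322.95$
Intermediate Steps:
$M = - \frac{3}{2}$ ($M = \frac{9}{-6} = 9 \left(- \frac{1}{6}\right) = - \frac{3}{2} \approx -1.5$)
$u{\left(d \right)} = 4 d$
$U{\left(c \right)} = 5 c$ ($U{\left(c \right)} = 1 \cdot 4 c + c = 4 c + c = 5 c$)
$C{\left(y,Q \right)} = \frac{15}{308}$ ($C{\left(y,Q \right)} = - \frac{5 \left(- \frac{3}{2}\right) \frac{1}{22}}{7} = - \frac{\left(- \frac{15}{2}\right) \frac{1}{22}}{7} = \left(- \frac{1}{7}\right) \left(- \frac{15}{44}\right) = \frac{15}{308}$)
$323 - C{\left(19,-21 \right)} = 323 - \frac{15}{308} = \frac{99469}{308}$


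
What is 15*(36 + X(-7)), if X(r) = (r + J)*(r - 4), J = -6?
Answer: 2685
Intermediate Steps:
X(r) = (-6 + r)*(-4 + r) (X(r) = (r - 6)*(r - 4) = (-6 + r)*(-4 + r))
15*(36 + X(-7)) = 15*(36 + (24 + (-7)**2 - 10*(-7))) = 15*(36 + (24 + 49 + 70)) = 15*(36 + 143) = 15*179 = 2685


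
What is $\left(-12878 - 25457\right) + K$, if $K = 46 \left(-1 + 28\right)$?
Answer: $-37093$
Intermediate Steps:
$K = 1242$ ($K = 46 \cdot 27 = 1242$)
$\left(-12878 - 25457\right) + K = \left(-12878 - 25457\right) + 1242 = -38335 + 1242 = -37093$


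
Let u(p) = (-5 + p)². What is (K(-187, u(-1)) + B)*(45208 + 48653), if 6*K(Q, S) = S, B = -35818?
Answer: -3361350132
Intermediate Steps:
K(Q, S) = S/6
(K(-187, u(-1)) + B)*(45208 + 48653) = ((-5 - 1)²/6 - 35818)*(45208 + 48653) = ((⅙)*(-6)² - 35818)*93861 = ((⅙)*36 - 35818)*93861 = (6 - 35818)*93861 = -35812*93861 = -3361350132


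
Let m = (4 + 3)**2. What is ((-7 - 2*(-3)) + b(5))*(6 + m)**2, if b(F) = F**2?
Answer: 72600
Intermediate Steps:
m = 49 (m = 7**2 = 49)
((-7 - 2*(-3)) + b(5))*(6 + m)**2 = ((-7 - 2*(-3)) + 5**2)*(6 + 49)**2 = ((-7 + 6) + 25)*55**2 = (-1 + 25)*3025 = 24*3025 = 72600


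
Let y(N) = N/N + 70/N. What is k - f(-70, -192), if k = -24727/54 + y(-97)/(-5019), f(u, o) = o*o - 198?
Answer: -325323260657/8763174 ≈ -37124.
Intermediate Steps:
y(N) = 1 + 70/N
f(u, o) = -198 + o**2 (f(u, o) = o**2 - 198 = -198 + o**2)
k = -4012722773/8763174 (k = -24727/54 + ((70 - 97)/(-97))/(-5019) = -24727*1/54 - 1/97*(-27)*(-1/5019) = -24727/54 + (27/97)*(-1/5019) = -24727/54 - 9/162281 = -4012722773/8763174 ≈ -457.91)
k - f(-70, -192) = -4012722773/8763174 - (-198 + (-192)**2) = -4012722773/8763174 - (-198 + 36864) = -4012722773/8763174 - 1*36666 = -4012722773/8763174 - 36666 = -325323260657/8763174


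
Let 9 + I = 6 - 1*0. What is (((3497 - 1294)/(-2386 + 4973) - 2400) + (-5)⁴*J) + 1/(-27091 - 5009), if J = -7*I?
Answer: 890703671213/83042700 ≈ 10726.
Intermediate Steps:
I = -3 (I = -9 + (6 - 1*0) = -9 + (6 + 0) = -9 + 6 = -3)
J = 21 (J = -7*(-3) = 21)
(((3497 - 1294)/(-2386 + 4973) - 2400) + (-5)⁴*J) + 1/(-27091 - 5009) = (((3497 - 1294)/(-2386 + 4973) - 2400) + (-5)⁴*21) + 1/(-27091 - 5009) = ((2203/2587 - 2400) + 625*21) + 1/(-32100) = ((2203*(1/2587) - 2400) + 13125) - 1/32100 = ((2203/2587 - 2400) + 13125) - 1/32100 = (-6206597/2587 + 13125) - 1/32100 = 27747778/2587 - 1/32100 = 890703671213/83042700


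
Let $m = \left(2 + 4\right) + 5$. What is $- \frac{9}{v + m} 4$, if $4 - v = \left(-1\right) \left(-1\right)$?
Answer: $- \frac{18}{7} \approx -2.5714$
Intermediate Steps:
$m = 11$ ($m = 6 + 5 = 11$)
$v = 3$ ($v = 4 - \left(-1\right) \left(-1\right) = 4 - 1 = 3$)
$- \frac{9}{v + m} 4 = - \frac{9}{3 + 11} \cdot 4 = - \frac{9}{14} \cdot 4 = \left(-9\right) \frac{1}{14} \cdot 4 = \left(- \frac{9}{14}\right) 4 = - \frac{18}{7}$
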